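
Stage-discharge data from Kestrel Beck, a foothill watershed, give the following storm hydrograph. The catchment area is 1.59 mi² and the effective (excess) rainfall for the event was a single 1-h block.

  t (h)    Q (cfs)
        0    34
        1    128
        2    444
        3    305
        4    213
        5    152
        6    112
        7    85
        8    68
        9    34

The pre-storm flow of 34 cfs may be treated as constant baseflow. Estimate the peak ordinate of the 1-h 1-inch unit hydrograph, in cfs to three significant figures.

U_p ≈ 341 cfs

Direct runoff: 0.0, 94.0, 410.0, 271.0, 179.0, 118.0, 78.0, 51.0, 34.0, 0.0 cfs; ΣQ_DR = 1235 cfs, peak = 410.0 cfs.
Runoff depth d = ΣQ_DR·Δt / A = 1235 × 3600 / (1.59 mi²) = 1.204 in.
The 1-inch UH is the DRH scaled by (1 in)/d, so U_p = 410.0 × 1/1.204 = 341 cfs.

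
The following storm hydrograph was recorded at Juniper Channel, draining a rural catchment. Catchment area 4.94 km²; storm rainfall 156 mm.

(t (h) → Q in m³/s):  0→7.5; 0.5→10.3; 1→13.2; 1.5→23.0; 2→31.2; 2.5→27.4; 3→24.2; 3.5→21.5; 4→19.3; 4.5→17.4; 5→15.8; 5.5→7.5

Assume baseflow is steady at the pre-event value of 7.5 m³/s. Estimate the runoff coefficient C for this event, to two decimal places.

C ≈ 0.30

ΣQ_DR = 128.3 m³/s; V = ΣQ_DR·Δt = 2.309 × 10^5 m³.
Runoff depth d = V / A = 46.75 mm.
C = d / P = 46.75 / 156 = 0.30.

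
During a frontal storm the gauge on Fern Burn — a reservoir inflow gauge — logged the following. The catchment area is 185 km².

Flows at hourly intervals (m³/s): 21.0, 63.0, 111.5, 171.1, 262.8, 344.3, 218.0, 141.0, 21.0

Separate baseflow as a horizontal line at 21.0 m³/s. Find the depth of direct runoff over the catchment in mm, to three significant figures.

d ≈ 22.7 mm

Direct runoff: 0.0, 42.0, 90.5, 150.1, 241.8, 323.3, 197.0, 120.0, 0.0 m³/s; ΣQ_DR = 1165 m³/s.
V = ΣQ_DR · Δt = 1165 × 3600 s = 4.193 × 10^6 m³.
Over A = 185 km², depth = V / A = 22.7 mm.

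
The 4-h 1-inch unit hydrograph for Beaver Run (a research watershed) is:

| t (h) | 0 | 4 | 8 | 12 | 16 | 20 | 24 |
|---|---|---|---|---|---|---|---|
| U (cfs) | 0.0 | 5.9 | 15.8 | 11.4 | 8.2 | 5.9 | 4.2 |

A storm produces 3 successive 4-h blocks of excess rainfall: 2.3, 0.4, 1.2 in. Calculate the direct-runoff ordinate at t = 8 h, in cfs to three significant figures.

By discrete convolution, Q_j = Σ (P_i / 1 in) · U_{j−i}.
At t = 8 h (j=2): Q = (2.3/1)·15.8 + (0.4/1)·5.9 + (1.2/1)·0.0 = 38.7 cfs.

Q ≈ 38.7 cfs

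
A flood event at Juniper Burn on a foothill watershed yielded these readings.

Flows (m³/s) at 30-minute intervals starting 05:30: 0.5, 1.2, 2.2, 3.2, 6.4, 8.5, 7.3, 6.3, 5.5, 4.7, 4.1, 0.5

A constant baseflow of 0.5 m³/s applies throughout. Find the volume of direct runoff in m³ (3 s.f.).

Direct-runoff ordinates (Q − Q_b): 0.0, 0.7, 1.7, 2.7, 5.9, 8.0, 6.8, 5.8, 5.0, 4.2, 3.6, 0.0 m³/s.
ΣQ_DR = 44.40 m³/s.
With Δt = 0.5 h = 1800 s, V = ΣQ_DR · Δt = 44.40 × 1800 = 79900 m³.

V ≈ 79900 m³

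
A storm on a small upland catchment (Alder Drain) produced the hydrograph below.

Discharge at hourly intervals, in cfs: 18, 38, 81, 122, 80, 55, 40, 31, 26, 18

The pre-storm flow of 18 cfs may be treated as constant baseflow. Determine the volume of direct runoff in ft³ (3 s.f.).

V ≈ 1.18 × 10^6 ft³

Direct-runoff ordinates (Q − Q_b): 0.0, 20.0, 63.0, 104.0, 62.0, 37.0, 22.0, 13.0, 8.0, 0.0 cfs.
ΣQ_DR = 329.0 cfs.
With Δt = 1 h = 3600 s, V = ΣQ_DR · Δt = 329.0 × 3600 = 1.18 × 10^6 ft³.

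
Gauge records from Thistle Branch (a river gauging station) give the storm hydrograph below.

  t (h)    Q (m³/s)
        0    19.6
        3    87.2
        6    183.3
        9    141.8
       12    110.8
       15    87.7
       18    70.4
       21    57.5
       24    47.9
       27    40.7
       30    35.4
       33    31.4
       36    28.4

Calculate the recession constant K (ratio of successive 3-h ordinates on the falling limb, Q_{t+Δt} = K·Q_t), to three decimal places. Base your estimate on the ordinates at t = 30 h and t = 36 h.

Using the recession-limb readings at t = 30 h and t = 36 h: Q falls from 35.4 to 28.4 m³/s over 2 intervals.
K = (Q₂/Q₁)^(1/2) = (28.4/35.4)^(1/2) = 0.896.

K ≈ 0.896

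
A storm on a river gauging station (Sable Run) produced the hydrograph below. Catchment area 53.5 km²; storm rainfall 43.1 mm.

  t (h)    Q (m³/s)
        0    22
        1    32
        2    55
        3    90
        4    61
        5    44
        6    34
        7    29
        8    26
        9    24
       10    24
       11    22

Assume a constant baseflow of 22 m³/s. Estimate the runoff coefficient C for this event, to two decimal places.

C ≈ 0.31

ΣQ_DR = 199.0 m³/s; V = ΣQ_DR·Δt = 7.164 × 10^5 m³.
Runoff depth d = V / A = 13.39 mm.
C = d / P = 13.39 / 43.1 = 0.31.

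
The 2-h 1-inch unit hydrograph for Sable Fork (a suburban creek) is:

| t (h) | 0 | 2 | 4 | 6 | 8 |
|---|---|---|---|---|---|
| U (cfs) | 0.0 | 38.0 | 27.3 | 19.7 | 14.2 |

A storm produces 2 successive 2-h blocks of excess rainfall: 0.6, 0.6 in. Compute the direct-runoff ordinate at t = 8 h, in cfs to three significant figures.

Q ≈ 20.3 cfs

By discrete convolution, Q_j = Σ (P_i / 1 in) · U_{j−i}.
At t = 8 h (j=4): Q = (0.6/1)·14.2 + (0.6/1)·19.7 = 20.3 cfs.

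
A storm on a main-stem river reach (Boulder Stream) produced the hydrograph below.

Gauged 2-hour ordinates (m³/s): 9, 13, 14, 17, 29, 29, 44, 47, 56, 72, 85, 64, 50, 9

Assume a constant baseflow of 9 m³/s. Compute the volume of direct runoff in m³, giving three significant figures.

V ≈ 2.97 × 10^6 m³

Direct-runoff ordinates (Q − Q_b): 0.0, 4.0, 5.0, 8.0, 20.0, 20.0, 35.0, 38.0, 47.0, 63.0, 76.0, 55.0, 41.0, 0.0 m³/s.
ΣQ_DR = 412.0 m³/s.
With Δt = 2 h = 7200 s, V = ΣQ_DR · Δt = 412.0 × 7200 = 2.97 × 10^6 m³.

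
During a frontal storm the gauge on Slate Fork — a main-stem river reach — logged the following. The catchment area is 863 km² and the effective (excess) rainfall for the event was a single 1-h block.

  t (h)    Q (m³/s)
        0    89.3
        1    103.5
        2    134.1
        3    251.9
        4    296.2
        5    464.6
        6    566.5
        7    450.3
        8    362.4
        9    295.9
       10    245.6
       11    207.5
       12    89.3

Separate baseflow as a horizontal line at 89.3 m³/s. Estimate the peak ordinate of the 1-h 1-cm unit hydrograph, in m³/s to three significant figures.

U_p ≈ 477 m³/s

Direct runoff: 0.0, 14.2, 44.8, 162.6, 206.9, 375.3, 477.2, 361.0, 273.1, 206.6, 156.3, 118.2, 0.0 m³/s; ΣQ_DR = 2396 m³/s, peak = 477.2 m³/s.
Runoff depth d = ΣQ_DR·Δt / A = 2396 × 3600 / (863 km²) = 9.996 mm.
The 1-cm UH is the DRH scaled by (10 mm)/d, so U_p = 477.2 × 10/9.996 = 477 m³/s.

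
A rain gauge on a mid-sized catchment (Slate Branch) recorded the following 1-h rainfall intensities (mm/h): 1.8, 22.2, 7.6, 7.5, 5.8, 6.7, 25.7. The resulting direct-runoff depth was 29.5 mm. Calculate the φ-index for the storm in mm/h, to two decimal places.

φ ≈ 9.20 mm/h

Only the 2 blocks with intensity above φ contribute runoff: 22.2, 25.7 mm/h.
Σ(I−φ)·Δt = d  ⇒  (22.2+25.7 − 2φ)·1 = 29.5
φ = (47.90 − 29.5/1) / 2 = 9.20 mm/h.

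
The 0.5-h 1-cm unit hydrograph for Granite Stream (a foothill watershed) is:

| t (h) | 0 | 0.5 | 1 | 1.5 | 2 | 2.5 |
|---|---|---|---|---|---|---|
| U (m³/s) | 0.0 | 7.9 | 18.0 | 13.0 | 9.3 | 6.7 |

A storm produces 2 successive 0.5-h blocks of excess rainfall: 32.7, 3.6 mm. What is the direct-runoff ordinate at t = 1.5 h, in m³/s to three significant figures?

By discrete convolution, Q_j = Σ (P_i / 10 mm) · U_{j−i}.
At t = 1.5 h (j=3): Q = (32.7/10)·13.0 + (3.6/10)·18.0 = 49.0 m³/s.

Q ≈ 49.0 m³/s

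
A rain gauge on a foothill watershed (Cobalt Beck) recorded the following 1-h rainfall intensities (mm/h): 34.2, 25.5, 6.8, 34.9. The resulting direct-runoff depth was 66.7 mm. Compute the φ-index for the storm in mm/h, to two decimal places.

φ ≈ 9.30 mm/h

Only the 3 blocks with intensity above φ contribute runoff: 34.2, 25.5, 34.9 mm/h.
Σ(I−φ)·Δt = d  ⇒  (34.2+25.5+34.9 − 3φ)·1 = 66.7
φ = (94.60 − 66.7/1) / 3 = 9.30 mm/h.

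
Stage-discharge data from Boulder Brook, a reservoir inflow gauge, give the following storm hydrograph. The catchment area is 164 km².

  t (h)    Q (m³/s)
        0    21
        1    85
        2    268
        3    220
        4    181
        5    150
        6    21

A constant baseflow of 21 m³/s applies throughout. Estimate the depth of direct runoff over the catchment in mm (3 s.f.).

d ≈ 17.5 mm

Direct runoff: 0.0, 64.0, 247.0, 199.0, 160.0, 129.0, 0.0 m³/s; ΣQ_DR = 799.0 m³/s.
V = ΣQ_DR · Δt = 799.0 × 3600 s = 2.876 × 10^6 m³.
Over A = 164 km², depth = V / A = 17.5 mm.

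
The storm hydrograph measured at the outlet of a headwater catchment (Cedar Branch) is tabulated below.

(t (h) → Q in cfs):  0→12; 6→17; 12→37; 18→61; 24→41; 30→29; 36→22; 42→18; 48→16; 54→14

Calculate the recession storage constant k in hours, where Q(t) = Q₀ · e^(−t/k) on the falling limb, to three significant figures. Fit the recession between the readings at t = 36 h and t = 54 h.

On the falling limb, Q drops from 22 to 14 cfs between t = 36 h and t = 54 h (Δt = 18 h).
k = −Δt / ln(Q₂/Q₁) = −18 / ln(14/22) = 39.8 h.

k ≈ 39.8 h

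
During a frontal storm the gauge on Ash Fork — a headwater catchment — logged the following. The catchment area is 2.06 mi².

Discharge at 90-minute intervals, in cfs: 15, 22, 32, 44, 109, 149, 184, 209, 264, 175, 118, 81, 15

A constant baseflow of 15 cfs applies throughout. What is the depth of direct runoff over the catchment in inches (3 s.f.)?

Direct runoff: 0.0, 7.0, 17.0, 29.0, 94.0, 134.0, 169.0, 194.0, 249.0, 160.0, 103.0, 66.0, 0.0 cfs; ΣQ_DR = 1222 cfs.
V = ΣQ_DR · Δt = 1222 × 5400 s = 6.599 × 10^6 ft³.
Over A = 2.06 mi², depth = V / A = 1.38 in.

d ≈ 1.38 in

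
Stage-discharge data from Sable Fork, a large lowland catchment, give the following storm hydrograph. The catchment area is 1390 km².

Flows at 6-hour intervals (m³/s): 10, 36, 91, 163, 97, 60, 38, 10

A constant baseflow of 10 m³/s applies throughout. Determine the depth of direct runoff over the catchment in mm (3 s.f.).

Direct runoff: 0.0, 26.0, 81.0, 153.0, 87.0, 50.0, 28.0, 0.0 m³/s; ΣQ_DR = 425.0 m³/s.
V = ΣQ_DR · Δt = 425.0 × 21600 s = 9.180 × 10^6 m³.
Over A = 1390 km², depth = V / A = 6.60 mm.

d ≈ 6.60 mm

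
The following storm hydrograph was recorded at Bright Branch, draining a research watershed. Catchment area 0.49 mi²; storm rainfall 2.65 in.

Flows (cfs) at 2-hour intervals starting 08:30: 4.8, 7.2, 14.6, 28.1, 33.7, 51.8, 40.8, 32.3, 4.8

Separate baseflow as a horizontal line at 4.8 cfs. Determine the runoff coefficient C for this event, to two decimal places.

ΣQ_DR = 174.9 cfs; V = ΣQ_DR·Δt = 1.259 × 10^6 ft³.
Runoff depth d = V / A = 1.106 in.
C = d / P = 1.106 / 2.65 = 0.42.

C ≈ 0.42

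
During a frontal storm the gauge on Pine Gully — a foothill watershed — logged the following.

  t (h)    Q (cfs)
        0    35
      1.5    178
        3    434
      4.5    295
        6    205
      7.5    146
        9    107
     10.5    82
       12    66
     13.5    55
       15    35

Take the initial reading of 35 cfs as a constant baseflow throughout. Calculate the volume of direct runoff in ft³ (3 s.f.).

Direct-runoff ordinates (Q − Q_b): 0.0, 143.0, 399.0, 260.0, 170.0, 111.0, 72.0, 47.0, 31.0, 20.0, 0.0 cfs.
ΣQ_DR = 1253 cfs.
With Δt = 1.5 h = 5400 s, V = ΣQ_DR · Δt = 1253 × 5400 = 6.77 × 10^6 ft³.

V ≈ 6.77 × 10^6 ft³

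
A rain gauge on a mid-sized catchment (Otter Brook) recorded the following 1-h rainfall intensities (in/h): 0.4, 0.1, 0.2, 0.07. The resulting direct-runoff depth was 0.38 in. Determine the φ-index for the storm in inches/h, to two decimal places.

Only the 2 blocks with intensity above φ contribute runoff: 0.4, 0.2 in/h.
Σ(I−φ)·Δt = d  ⇒  (0.4+0.2 − 2φ)·1 = 0.38
φ = (0.6000 − 0.38/1) / 2 = 0.11 in/h.

φ ≈ 0.11 in/h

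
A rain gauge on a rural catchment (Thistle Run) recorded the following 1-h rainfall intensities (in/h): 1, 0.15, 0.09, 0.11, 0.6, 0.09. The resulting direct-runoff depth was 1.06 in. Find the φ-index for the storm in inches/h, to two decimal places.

φ ≈ 0.27 in/h

Only the 2 blocks with intensity above φ contribute runoff: 1, 0.6 in/h.
Σ(I−φ)·Δt = d  ⇒  (1+0.6 − 2φ)·1 = 1.06
φ = (1.600 − 1.06/1) / 2 = 0.27 in/h.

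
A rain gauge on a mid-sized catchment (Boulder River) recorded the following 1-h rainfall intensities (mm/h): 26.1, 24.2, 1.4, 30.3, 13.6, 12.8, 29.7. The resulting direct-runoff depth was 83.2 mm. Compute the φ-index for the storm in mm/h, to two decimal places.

Only the 6 blocks with intensity above φ contribute runoff: 26.1, 24.2, 30.3, 13.6, 12.8, 29.7 mm/h.
Σ(I−φ)·Δt = d  ⇒  (26.1+24.2+30.3+13.6+12.8+29.7 − 6φ)·1 = 83.2
φ = (136.7 − 83.2/1) / 6 = 8.92 mm/h.

φ ≈ 8.92 mm/h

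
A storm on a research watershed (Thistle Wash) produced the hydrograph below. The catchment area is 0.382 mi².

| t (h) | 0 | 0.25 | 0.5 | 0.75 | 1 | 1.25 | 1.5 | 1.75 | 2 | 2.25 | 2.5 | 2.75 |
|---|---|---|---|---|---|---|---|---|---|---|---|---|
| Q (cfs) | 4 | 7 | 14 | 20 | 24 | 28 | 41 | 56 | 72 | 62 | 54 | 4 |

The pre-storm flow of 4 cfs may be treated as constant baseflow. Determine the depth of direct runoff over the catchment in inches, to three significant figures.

d ≈ 0.343 in

Direct runoff: 0.0, 3.0, 10.0, 16.0, 20.0, 24.0, 37.0, 52.0, 68.0, 58.0, 50.0, 0.0 cfs; ΣQ_DR = 338.0 cfs.
V = ΣQ_DR · Δt = 338.0 × 900 s = 3.042 × 10^5 ft³.
Over A = 0.382 mi², depth = V / A = 0.343 in.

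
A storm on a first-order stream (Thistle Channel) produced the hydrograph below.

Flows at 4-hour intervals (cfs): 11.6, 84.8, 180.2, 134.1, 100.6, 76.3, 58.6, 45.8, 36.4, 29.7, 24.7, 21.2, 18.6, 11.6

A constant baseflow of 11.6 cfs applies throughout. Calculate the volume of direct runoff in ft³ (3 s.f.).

V ≈ 9.67 × 10^6 ft³

Direct-runoff ordinates (Q − Q_b): 0.0, 73.2, 168.6, 122.5, 89.0, 64.7, 47.0, 34.2, 24.8, 18.1, 13.1, 9.6, 7.0, 0.0 cfs.
ΣQ_DR = 671.8 cfs.
With Δt = 4 h = 14400 s, V = ΣQ_DR · Δt = 671.8 × 14400 = 9.67 × 10^6 ft³.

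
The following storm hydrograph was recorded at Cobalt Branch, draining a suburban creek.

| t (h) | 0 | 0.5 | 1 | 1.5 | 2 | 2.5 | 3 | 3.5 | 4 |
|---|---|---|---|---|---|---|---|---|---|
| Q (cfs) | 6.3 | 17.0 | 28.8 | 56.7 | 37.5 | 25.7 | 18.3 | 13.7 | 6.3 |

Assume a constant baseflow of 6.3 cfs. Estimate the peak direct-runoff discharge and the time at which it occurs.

Subtracting baseflow gives direct-runoff ordinates: 0.0, 10.7, 22.5, 50.4, 31.2, 19.4, 12.0, 7.4, 0.0 cfs.
The maximum is 50.4 cfs, occurring at the reading for t = 1.5 h.

Q_p = 50.4 cfs at t = 1.5 h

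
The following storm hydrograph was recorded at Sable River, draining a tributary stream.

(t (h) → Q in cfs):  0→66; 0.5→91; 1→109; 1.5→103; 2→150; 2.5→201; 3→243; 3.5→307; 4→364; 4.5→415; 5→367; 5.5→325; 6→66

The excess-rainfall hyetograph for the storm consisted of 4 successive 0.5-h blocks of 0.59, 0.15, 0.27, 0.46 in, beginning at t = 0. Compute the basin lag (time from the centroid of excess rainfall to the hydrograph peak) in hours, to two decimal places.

t_L ≈ 3.55 h

Centroid of excess rainfall: t_c = Σ P_i·t̄_i / ΣP_i = 0.9541 h (block centres at 0.25, 0.75, 1.25, 1.75 h).
Hydrograph peak occurs at t = 4.5 h, so basin lag t_L = 4.5 − 0.9541 = 3.55 h.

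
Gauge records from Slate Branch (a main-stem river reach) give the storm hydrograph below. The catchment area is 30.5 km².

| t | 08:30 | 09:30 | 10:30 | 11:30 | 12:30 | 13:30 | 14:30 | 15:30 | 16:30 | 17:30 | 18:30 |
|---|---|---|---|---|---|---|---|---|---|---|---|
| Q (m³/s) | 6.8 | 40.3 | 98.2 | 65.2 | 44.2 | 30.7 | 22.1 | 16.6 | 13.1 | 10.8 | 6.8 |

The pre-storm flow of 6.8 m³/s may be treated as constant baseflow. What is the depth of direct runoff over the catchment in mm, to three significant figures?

Direct runoff: 0.0, 33.5, 91.4, 58.4, 37.4, 23.9, 15.3, 9.8, 6.3, 4.0, 0.0 m³/s; ΣQ_DR = 280.0 m³/s.
V = ΣQ_DR · Δt = 280.0 × 3600 s = 1.008 × 10^6 m³.
Over A = 30.5 km², depth = V / A = 33.0 mm.

d ≈ 33.0 mm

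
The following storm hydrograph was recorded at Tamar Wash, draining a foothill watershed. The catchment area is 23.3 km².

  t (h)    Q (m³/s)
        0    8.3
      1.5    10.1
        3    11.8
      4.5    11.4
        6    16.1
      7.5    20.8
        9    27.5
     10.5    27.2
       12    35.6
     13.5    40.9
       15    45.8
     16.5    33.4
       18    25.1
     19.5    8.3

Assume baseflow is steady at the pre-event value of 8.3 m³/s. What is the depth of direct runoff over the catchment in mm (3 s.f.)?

Direct runoff: 0.0, 1.8, 3.5, 3.1, 7.8, 12.5, 19.2, 18.9, 27.3, 32.6, 37.5, 25.1, 16.8, 0.0 m³/s; ΣQ_DR = 206.1 m³/s.
V = ΣQ_DR · Δt = 206.1 × 5400 s = 1.113 × 10^6 m³.
Over A = 23.3 km², depth = V / A = 47.8 mm.

d ≈ 47.8 mm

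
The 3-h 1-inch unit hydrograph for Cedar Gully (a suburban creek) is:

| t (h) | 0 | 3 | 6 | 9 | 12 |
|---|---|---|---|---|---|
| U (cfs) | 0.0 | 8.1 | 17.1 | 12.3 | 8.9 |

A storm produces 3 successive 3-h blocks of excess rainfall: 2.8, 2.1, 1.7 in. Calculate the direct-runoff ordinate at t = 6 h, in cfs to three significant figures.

By discrete convolution, Q_j = Σ (P_i / 1 in) · U_{j−i}.
At t = 6 h (j=2): Q = (2.8/1)·17.1 + (2.1/1)·8.1 + (1.7/1)·0.0 = 64.9 cfs.

Q ≈ 64.9 cfs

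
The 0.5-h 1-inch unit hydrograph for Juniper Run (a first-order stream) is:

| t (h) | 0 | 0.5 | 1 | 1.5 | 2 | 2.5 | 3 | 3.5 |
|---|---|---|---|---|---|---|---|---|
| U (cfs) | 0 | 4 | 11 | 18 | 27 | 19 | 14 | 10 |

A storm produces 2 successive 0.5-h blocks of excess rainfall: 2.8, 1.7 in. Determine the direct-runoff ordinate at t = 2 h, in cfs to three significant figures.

By discrete convolution, Q_j = Σ (P_i / 1 in) · U_{j−i}.
At t = 2 h (j=4): Q = (2.8/1)·27 + (1.7/1)·18 = 106 cfs.

Q ≈ 106 cfs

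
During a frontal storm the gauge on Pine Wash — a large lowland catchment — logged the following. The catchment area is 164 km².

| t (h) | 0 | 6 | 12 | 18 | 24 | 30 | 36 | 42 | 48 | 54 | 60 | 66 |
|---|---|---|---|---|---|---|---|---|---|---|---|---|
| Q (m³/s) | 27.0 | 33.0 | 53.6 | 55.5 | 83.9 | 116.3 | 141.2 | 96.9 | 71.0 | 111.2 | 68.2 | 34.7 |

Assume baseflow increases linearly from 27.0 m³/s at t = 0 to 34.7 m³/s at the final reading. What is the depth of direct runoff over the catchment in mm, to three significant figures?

Direct runoff: 0.00, 5.30, 25.20, 26.40, 54.10, 85.80, 110.00, 65.00, 38.40, 77.90, 34.20, 0.00 m³/s; ΣQ_DR = 522.3 m³/s.
V = ΣQ_DR · Δt = 522.3 × 21600 s = 1.128 × 10^7 m³.
Over A = 164 km², depth = V / A = 68.8 mm.

d ≈ 68.8 mm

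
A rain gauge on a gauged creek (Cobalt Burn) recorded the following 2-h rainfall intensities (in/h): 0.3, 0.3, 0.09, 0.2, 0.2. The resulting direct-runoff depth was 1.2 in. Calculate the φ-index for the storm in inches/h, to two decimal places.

φ ≈ 0.10 in/h

Only the 4 blocks with intensity above φ contribute runoff: 0.3, 0.3, 0.2, 0.2 in/h.
Σ(I−φ)·Δt = d  ⇒  (0.3+0.3+0.2+0.2 − 4φ)·2 = 1.2
φ = (1.000 − 1.2/2) / 4 = 0.10 in/h.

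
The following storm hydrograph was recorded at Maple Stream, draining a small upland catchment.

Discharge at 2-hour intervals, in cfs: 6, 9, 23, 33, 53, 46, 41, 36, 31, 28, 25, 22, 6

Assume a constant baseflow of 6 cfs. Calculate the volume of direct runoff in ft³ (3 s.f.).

V ≈ 2.02 × 10^6 ft³

Direct-runoff ordinates (Q − Q_b): 0.0, 3.0, 17.0, 27.0, 47.0, 40.0, 35.0, 30.0, 25.0, 22.0, 19.0, 16.0, 0.0 cfs.
ΣQ_DR = 281.0 cfs.
With Δt = 2 h = 7200 s, V = ΣQ_DR · Δt = 281.0 × 7200 = 2.02 × 10^6 ft³.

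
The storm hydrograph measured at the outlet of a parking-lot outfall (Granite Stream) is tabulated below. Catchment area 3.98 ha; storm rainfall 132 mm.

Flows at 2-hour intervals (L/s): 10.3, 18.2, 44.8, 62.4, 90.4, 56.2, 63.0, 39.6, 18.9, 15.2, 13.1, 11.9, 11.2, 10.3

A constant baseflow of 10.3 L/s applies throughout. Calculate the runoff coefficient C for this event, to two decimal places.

C ≈ 0.44

ΣQ_DR = 321.3 L/s; V = ΣQ_DR·Δt = 2.313 × 10^6 L.
Runoff depth d = V / A = 58.12 mm.
C = d / P = 58.12 / 132 = 0.44.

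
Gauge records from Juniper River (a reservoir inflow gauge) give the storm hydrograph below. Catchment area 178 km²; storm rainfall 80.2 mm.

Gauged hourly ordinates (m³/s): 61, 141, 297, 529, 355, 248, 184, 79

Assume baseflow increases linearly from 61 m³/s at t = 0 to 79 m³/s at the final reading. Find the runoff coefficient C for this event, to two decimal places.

C ≈ 0.34

ΣQ_DR = 1334 m³/s; V = ΣQ_DR·Δt = 4.802 × 10^6 m³.
Runoff depth d = V / A = 26.98 mm.
C = d / P = 26.98 / 80.2 = 0.34.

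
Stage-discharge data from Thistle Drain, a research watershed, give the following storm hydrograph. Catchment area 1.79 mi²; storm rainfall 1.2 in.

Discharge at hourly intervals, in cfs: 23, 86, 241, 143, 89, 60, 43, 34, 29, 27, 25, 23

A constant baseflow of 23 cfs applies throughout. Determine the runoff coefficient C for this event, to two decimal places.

ΣQ_DR = 547.0 cfs; V = ΣQ_DR·Δt = 1.969 × 10^6 ft³.
Runoff depth d = V / A = 0.4735 in.
C = d / P = 0.4735 / 1.2 = 0.39.

C ≈ 0.39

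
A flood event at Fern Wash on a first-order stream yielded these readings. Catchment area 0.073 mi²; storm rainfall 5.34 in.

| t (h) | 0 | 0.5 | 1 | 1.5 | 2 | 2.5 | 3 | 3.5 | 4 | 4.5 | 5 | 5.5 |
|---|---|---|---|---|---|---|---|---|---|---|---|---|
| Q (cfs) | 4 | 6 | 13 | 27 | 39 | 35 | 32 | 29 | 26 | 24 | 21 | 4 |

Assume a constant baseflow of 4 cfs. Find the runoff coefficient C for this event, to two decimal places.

ΣQ_DR = 212.0 cfs; V = ΣQ_DR·Δt = 3.816 × 10^5 ft³.
Runoff depth d = V / A = 2.250 in.
C = d / P = 2.250 / 5.34 = 0.42.

C ≈ 0.42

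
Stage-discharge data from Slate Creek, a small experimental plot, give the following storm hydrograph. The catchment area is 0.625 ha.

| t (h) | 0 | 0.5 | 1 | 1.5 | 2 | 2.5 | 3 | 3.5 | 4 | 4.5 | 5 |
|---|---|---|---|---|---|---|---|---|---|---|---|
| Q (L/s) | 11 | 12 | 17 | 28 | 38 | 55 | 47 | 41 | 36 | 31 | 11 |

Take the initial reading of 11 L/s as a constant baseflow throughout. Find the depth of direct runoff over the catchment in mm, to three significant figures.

d ≈ 59.3 mm

Direct runoff: 0.0, 1.0, 6.0, 17.0, 27.0, 44.0, 36.0, 30.0, 25.0, 20.0, 0.0 L/s; ΣQ_DR = 206.0 L/s.
V = ΣQ_DR · Δt = 206.0 × 1800 s = 3.708 × 10^5 L.
Over A = 0.625 ha, depth = V / A = 59.3 mm.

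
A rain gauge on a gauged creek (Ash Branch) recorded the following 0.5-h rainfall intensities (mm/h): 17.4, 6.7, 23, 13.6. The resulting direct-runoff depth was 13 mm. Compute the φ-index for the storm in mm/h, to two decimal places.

φ ≈ 9.33 mm/h

Only the 3 blocks with intensity above φ contribute runoff: 17.4, 23, 13.6 mm/h.
Σ(I−φ)·Δt = d  ⇒  (17.4+23+13.6 − 3φ)·0.5 = 13
φ = (54.00 − 13/0.5) / 3 = 9.33 mm/h.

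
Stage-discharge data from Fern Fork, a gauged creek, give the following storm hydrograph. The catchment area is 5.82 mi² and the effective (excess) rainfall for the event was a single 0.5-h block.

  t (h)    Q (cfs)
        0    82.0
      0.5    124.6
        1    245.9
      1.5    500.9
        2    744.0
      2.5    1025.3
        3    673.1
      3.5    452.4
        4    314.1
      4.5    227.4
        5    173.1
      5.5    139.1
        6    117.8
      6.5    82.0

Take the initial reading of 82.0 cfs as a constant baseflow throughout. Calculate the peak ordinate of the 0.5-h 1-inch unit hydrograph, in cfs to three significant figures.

Direct runoff: 0.0, 42.6, 163.9, 418.9, 662.0, 943.3, 591.1, 370.4, 232.1, 145.4, 91.1, 57.1, 35.8, 0.0 cfs; ΣQ_DR = 3754 cfs, peak = 943.3 cfs.
Runoff depth d = ΣQ_DR·Δt / A = 3754 × 1800 / (5.82 mi²) = 0.4997 in.
The 1-inch UH is the DRH scaled by (1 in)/d, so U_p = 943.3 × 1/0.4997 = 1890 cfs.

U_p ≈ 1890 cfs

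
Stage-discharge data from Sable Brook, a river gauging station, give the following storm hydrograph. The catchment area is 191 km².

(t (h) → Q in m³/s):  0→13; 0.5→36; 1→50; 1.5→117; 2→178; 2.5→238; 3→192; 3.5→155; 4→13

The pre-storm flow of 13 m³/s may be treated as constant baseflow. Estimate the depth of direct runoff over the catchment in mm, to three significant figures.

d ≈ 8.25 mm

Direct runoff: 0.0, 23.0, 37.0, 104.0, 165.0, 225.0, 179.0, 142.0, 0.0 m³/s; ΣQ_DR = 875.0 m³/s.
V = ΣQ_DR · Δt = 875.0 × 1800 s = 1.575 × 10^6 m³.
Over A = 191 km², depth = V / A = 8.25 mm.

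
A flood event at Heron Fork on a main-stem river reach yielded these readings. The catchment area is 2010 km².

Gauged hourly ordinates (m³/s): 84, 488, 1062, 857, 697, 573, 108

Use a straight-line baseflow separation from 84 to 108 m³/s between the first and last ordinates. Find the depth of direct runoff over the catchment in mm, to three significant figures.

d ≈ 5.73 mm

Direct runoff: 0.00, 400.00, 970.00, 761.00, 597.00, 469.00, 0.00 m³/s; ΣQ_DR = 3197 m³/s.
V = ΣQ_DR · Δt = 3197 × 3600 s = 1.151 × 10^7 m³.
Over A = 2010 km², depth = V / A = 5.73 mm.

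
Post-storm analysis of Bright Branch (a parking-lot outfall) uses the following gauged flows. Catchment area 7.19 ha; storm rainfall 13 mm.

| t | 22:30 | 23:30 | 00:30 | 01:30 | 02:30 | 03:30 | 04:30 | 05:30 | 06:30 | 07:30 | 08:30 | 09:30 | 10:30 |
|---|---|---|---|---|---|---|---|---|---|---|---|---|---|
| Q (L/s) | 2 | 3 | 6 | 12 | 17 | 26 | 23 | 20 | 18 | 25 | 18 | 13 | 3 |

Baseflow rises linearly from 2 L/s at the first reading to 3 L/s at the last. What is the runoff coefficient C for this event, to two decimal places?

C ≈ 0.59

ΣQ_DR = 153.5 L/s; V = ΣQ_DR·Δt = 5.526 × 10^5 L.
Runoff depth d = V / A = 7.686 mm.
C = d / P = 7.686 / 13 = 0.59.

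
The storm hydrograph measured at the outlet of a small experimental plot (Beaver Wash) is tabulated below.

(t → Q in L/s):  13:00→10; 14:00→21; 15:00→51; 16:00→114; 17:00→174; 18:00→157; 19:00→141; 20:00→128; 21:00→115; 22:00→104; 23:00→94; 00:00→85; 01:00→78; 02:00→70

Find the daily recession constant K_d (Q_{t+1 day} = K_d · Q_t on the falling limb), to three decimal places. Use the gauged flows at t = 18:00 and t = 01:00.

K_d ≈ 0.091

Between t = 18:00 and t = 01:00 the flow falls from 157 to 78 L/s over 7×1 h = 7 h.
Per-interval ratio K = (78/157)^(1/7) = 0.9049; K_d = K^(24/1) = 0.091.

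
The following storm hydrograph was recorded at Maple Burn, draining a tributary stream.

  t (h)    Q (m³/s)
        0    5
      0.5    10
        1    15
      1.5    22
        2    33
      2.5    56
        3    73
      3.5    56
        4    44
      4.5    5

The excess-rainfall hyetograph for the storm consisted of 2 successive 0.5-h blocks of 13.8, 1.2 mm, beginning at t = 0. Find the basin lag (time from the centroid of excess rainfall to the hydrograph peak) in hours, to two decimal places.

t_L ≈ 2.71 h

Centroid of excess rainfall: t_c = Σ P_i·t̄_i / ΣP_i = 0.2900 h (block centres at 0.25, 0.75 h).
Hydrograph peak occurs at t = 3 h, so basin lag t_L = 3 − 0.2900 = 2.71 h.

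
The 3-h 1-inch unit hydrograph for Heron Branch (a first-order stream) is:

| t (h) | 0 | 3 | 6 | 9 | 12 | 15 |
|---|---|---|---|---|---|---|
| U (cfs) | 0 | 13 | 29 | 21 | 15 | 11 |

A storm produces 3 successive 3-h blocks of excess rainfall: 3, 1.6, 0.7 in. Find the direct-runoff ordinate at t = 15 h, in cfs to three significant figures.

By discrete convolution, Q_j = Σ (P_i / 1 in) · U_{j−i}.
At t = 15 h (j=5): Q = (3/1)·11 + (1.6/1)·15 + (0.7/1)·21 = 71.7 cfs.

Q ≈ 71.7 cfs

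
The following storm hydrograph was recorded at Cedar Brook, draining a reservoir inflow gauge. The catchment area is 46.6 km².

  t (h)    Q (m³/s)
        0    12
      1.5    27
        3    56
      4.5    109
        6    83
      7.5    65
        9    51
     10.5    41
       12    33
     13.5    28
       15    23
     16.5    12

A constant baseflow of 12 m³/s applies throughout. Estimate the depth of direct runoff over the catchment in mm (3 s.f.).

d ≈ 45.9 mm

Direct runoff: 0.0, 15.0, 44.0, 97.0, 71.0, 53.0, 39.0, 29.0, 21.0, 16.0, 11.0, 0.0 m³/s; ΣQ_DR = 396.0 m³/s.
V = ΣQ_DR · Δt = 396.0 × 5400 s = 2.138 × 10^6 m³.
Over A = 46.6 km², depth = V / A = 45.9 mm.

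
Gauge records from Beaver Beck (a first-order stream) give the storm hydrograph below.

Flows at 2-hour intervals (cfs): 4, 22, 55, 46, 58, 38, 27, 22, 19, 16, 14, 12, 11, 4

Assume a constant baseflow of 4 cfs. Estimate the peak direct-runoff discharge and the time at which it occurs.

Subtracting baseflow gives direct-runoff ordinates: 0.0, 18.0, 51.0, 42.0, 54.0, 34.0, 23.0, 18.0, 15.0, 12.0, 10.0, 8.0, 7.0, 0.0 cfs.
The maximum is 54.0 cfs, occurring at the reading for t = 8 h.

Q_p = 54.0 cfs at t = 8 h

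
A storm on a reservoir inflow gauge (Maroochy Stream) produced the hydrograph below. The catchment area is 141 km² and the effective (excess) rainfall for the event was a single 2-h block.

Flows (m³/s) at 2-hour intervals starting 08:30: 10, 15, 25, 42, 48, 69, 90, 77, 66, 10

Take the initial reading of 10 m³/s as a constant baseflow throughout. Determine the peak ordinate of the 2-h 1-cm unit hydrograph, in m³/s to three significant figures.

Direct runoff: 0.0, 5.0, 15.0, 32.0, 38.0, 59.0, 80.0, 67.0, 56.0, 0.0 m³/s; ΣQ_DR = 352.0 m³/s, peak = 80.0 m³/s.
Runoff depth d = ΣQ_DR·Δt / A = 352.0 × 7200 / (141 km²) = 17.97 mm.
The 1-cm UH is the DRH scaled by (10 mm)/d, so U_p = 80.0 × 10/17.97 = 44.5 m³/s.

U_p ≈ 44.5 m³/s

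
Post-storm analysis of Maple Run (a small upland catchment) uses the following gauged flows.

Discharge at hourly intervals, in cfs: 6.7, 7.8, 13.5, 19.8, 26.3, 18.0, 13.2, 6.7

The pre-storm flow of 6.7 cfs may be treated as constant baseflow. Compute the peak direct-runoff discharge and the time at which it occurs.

Subtracting baseflow gives direct-runoff ordinates: 0.0, 1.1, 6.8, 13.1, 19.6, 11.3, 6.5, 0.0 cfs.
The maximum is 19.6 cfs, occurring at the reading for t = 4 h.

Q_p = 19.6 cfs at t = 4 h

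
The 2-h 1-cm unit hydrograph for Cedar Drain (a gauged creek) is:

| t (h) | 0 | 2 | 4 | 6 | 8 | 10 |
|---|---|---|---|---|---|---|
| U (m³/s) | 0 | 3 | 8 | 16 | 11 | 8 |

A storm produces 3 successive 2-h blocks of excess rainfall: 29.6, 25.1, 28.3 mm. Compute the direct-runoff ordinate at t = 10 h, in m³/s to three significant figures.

Q ≈ 96.6 m³/s

By discrete convolution, Q_j = Σ (P_i / 10 mm) · U_{j−i}.
At t = 10 h (j=5): Q = (29.6/10)·8 + (25.1/10)·11 + (28.3/10)·16 = 96.6 m³/s.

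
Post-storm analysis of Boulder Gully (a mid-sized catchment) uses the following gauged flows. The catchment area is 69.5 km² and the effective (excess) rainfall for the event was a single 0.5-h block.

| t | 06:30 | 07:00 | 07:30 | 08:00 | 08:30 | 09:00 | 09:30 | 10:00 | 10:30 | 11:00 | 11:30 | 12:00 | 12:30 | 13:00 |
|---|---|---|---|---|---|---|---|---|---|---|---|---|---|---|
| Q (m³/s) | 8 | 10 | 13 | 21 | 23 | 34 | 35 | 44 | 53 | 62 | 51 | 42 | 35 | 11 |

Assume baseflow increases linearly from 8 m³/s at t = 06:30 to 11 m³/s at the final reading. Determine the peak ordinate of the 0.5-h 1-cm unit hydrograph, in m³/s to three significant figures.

U_p ≈ 64.9 m³/s

Direct runoff: 0.00, 1.77, 4.54, 12.31, 14.08, 24.85, 25.62, 34.38, 43.15, 51.92, 40.69, 31.46, 24.23, 0.00 m³/s; ΣQ_DR = 309.0 m³/s, peak = 51.92 m³/s.
Runoff depth d = ΣQ_DR·Δt / A = 309.0 × 1800 / (69.5 km²) = 8.003 mm.
The 1-cm UH is the DRH scaled by (10 mm)/d, so U_p = 51.92 × 10/8.003 = 64.9 m³/s.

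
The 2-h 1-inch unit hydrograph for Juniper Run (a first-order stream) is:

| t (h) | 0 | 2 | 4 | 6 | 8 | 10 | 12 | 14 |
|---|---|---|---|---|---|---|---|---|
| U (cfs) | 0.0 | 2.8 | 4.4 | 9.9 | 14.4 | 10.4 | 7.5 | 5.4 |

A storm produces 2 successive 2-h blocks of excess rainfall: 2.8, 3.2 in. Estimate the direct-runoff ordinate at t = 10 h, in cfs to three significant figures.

By discrete convolution, Q_j = Σ (P_i / 1 in) · U_{j−i}.
At t = 10 h (j=5): Q = (2.8/1)·10.4 + (3.2/1)·14.4 = 75.2 cfs.

Q ≈ 75.2 cfs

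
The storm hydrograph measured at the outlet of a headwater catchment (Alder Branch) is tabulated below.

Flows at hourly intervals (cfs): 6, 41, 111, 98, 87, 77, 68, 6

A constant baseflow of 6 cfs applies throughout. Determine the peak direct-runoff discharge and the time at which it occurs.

Q_p = 105.0 cfs at t = 2 h

Subtracting baseflow gives direct-runoff ordinates: 0.0, 35.0, 105.0, 92.0, 81.0, 71.0, 62.0, 0.0 cfs.
The maximum is 105.0 cfs, occurring at the reading for t = 2 h.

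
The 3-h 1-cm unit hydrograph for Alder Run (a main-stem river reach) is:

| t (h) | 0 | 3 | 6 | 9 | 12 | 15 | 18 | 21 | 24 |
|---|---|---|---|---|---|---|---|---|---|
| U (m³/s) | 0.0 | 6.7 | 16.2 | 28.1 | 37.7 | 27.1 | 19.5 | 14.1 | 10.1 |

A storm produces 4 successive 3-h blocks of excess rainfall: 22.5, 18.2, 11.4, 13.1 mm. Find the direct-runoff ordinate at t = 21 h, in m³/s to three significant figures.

Q ≈ 147 m³/s

By discrete convolution, Q_j = Σ (P_i / 10 mm) · U_{j−i}.
At t = 21 h (j=7): Q = (22.5/10)·14.1 + (18.2/10)·19.5 + (11.4/10)·27.1 + (13.1/10)·37.7 = 147 m³/s.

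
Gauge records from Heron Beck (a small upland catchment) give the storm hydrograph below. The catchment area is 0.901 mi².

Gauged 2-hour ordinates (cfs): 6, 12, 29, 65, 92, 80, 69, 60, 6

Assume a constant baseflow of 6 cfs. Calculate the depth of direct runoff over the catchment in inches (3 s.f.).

Direct runoff: 0.0, 6.0, 23.0, 59.0, 86.0, 74.0, 63.0, 54.0, 0.0 cfs; ΣQ_DR = 365.0 cfs.
V = ΣQ_DR · Δt = 365.0 × 7200 s = 2.628 × 10^6 ft³.
Over A = 0.901 mi², depth = V / A = 1.26 in.

d ≈ 1.26 in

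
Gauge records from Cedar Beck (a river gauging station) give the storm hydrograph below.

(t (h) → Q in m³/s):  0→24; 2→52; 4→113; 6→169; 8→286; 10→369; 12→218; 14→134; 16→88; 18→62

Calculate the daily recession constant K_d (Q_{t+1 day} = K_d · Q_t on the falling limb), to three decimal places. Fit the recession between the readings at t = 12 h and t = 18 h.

Between t = 12 h and t = 18 h the flow falls from 218 to 62 m³/s over 3×2 h = 6 h.
Per-interval ratio K = (62/218)^(1/3) = 0.6576; K_d = K^(24/2) = 0.007.

K_d ≈ 0.007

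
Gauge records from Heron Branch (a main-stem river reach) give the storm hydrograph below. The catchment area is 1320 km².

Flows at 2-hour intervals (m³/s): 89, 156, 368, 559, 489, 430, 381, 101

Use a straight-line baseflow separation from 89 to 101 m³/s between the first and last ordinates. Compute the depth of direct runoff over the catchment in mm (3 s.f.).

Direct runoff: 0.00, 65.29, 275.57, 464.86, 393.14, 332.43, 281.71, 0.00 m³/s; ΣQ_DR = 1813 m³/s.
V = ΣQ_DR · Δt = 1813 × 7200 s = 1.305 × 10^7 m³.
Over A = 1320 km², depth = V / A = 9.89 mm.

d ≈ 9.89 mm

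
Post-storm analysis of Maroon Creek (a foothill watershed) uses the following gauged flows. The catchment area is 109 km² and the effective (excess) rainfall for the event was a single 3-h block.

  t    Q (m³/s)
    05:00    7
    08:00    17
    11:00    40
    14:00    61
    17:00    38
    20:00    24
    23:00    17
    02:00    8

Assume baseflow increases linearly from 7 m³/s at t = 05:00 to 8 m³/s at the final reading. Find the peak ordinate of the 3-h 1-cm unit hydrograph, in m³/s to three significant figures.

U_p ≈ 35.6 m³/s

Direct runoff: 0.00, 9.86, 32.71, 53.57, 30.43, 16.29, 9.14, 0.00 m³/s; ΣQ_DR = 152.0 m³/s, peak = 53.57 m³/s.
Runoff depth d = ΣQ_DR·Δt / A = 152.0 × 10800 / (109 km²) = 15.06 mm.
The 1-cm UH is the DRH scaled by (10 mm)/d, so U_p = 53.57 × 10/15.06 = 35.6 m³/s.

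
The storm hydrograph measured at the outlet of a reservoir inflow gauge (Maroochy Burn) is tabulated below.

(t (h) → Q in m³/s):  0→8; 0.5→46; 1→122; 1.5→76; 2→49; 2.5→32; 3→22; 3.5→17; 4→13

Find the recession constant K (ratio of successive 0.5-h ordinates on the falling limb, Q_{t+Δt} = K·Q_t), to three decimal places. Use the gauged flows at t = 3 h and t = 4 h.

Using the recession-limb readings at t = 3 h and t = 4 h: Q falls from 22 to 13 m³/s over 2 intervals.
K = (Q₂/Q₁)^(1/2) = (13/22)^(1/2) = 0.769.

K ≈ 0.769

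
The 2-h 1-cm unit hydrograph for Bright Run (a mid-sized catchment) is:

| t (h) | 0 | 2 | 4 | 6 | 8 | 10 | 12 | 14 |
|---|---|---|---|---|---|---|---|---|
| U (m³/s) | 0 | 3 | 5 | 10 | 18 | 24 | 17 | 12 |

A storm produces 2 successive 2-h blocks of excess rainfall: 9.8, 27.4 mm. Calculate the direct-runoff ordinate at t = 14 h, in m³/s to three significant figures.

Q ≈ 58.3 m³/s

By discrete convolution, Q_j = Σ (P_i / 10 mm) · U_{j−i}.
At t = 14 h (j=7): Q = (9.8/10)·12 + (27.4/10)·17 = 58.3 m³/s.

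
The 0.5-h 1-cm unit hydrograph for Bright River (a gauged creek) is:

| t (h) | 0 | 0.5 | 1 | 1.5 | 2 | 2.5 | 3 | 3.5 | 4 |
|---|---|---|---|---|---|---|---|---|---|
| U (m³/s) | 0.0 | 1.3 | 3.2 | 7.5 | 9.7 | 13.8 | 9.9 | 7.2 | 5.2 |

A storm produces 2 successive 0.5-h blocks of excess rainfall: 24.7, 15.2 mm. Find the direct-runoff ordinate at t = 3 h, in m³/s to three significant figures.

Q ≈ 45.4 m³/s

By discrete convolution, Q_j = Σ (P_i / 10 mm) · U_{j−i}.
At t = 3 h (j=6): Q = (24.7/10)·9.9 + (15.2/10)·13.8 = 45.4 m³/s.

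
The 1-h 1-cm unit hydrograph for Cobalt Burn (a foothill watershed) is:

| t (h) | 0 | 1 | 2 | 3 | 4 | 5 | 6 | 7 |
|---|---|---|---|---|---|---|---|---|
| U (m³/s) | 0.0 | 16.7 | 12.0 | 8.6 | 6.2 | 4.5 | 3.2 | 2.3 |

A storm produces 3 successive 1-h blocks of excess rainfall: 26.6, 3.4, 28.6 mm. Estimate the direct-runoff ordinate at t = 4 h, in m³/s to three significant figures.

Q ≈ 53.7 m³/s

By discrete convolution, Q_j = Σ (P_i / 10 mm) · U_{j−i}.
At t = 4 h (j=4): Q = (26.6/10)·6.2 + (3.4/10)·8.6 + (28.6/10)·12.0 = 53.7 m³/s.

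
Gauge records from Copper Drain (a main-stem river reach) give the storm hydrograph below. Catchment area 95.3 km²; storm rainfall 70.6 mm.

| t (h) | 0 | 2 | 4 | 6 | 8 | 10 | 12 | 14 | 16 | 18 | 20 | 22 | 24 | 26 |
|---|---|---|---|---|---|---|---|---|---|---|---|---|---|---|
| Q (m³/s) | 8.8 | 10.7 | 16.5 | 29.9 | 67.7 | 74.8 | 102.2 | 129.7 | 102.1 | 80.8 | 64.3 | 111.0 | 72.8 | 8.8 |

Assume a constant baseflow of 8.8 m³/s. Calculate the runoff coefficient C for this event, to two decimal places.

C ≈ 0.81

ΣQ_DR = 756.9 m³/s; V = ΣQ_DR·Δt = 5.450 × 10^6 m³.
Runoff depth d = V / A = 57.18 mm.
C = d / P = 57.18 / 70.6 = 0.81.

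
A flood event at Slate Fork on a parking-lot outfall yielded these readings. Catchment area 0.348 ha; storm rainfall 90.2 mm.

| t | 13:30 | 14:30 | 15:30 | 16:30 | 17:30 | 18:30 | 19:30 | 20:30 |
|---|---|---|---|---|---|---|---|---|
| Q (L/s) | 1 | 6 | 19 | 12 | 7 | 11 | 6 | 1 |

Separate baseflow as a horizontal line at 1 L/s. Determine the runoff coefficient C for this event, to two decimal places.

C ≈ 0.63

ΣQ_DR = 55.00 L/s; V = ΣQ_DR·Δt = 1.980 × 10^5 L.
Runoff depth d = V / A = 56.90 mm.
C = d / P = 56.90 / 90.2 = 0.63.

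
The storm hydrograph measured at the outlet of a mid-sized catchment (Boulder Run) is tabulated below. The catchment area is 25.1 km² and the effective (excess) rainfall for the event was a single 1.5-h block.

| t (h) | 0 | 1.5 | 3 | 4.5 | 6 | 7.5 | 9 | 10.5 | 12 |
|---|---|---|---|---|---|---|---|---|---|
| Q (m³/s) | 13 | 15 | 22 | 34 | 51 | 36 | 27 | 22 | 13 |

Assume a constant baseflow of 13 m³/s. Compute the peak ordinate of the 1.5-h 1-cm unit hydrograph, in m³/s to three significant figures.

U_p ≈ 15.2 m³/s

Direct runoff: 0.0, 2.0, 9.0, 21.0, 38.0, 23.0, 14.0, 9.0, 0.0 m³/s; ΣQ_DR = 116.0 m³/s, peak = 38.0 m³/s.
Runoff depth d = ΣQ_DR·Δt / A = 116.0 × 5400 / (25.1 km²) = 24.96 mm.
The 1-cm UH is the DRH scaled by (10 mm)/d, so U_p = 38.0 × 10/24.96 = 15.2 m³/s.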